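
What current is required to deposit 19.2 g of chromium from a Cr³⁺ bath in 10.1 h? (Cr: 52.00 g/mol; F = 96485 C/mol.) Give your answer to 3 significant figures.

n(Cr) = 19.2 / 52.00 = 0.3692 mol
Cr³⁺ + 3e⁻ → Cr, so n(e⁻) = 3 × 0.3692 = 1.108 mol
Q = 1.108 × 96485 = 1.069×10^5 C
I = Q / t = 1.069×10^5 / 36360 s = 2.94 A

2.94 A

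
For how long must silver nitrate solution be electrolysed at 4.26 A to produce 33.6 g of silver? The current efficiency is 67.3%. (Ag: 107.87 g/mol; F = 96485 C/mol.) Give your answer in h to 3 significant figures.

n(Ag) = 33.6 / 107.87 = 0.3115 mol
Ag⁺ + e⁻ → Ag, so n(e⁻) = 0.3115 mol
Q = 0.3115 × 96485 / 0.673 = 44660 C
t = Q / I = 44660 / 4.26 = 10480 s = 2.91 h

2.91 h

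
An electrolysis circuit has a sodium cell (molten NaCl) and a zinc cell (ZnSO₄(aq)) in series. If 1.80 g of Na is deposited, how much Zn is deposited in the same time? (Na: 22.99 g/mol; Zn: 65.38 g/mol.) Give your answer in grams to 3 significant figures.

2.56 g

n(Na) = 1.80 / 22.99 = 0.07829 mol
Na⁺ + e⁻ → Na, so n(e⁻) = 0.07829 mol
The cells are in series, so the same charge (and hence the same n(e⁻) = 0.07829 mol) passes through both.
Zn²⁺ + 2e⁻ → Zn, so n(Zn) = 0.07829 / 2 = 0.03915 mol
m(Zn) = 0.03915 × 65.38 = 2.56 g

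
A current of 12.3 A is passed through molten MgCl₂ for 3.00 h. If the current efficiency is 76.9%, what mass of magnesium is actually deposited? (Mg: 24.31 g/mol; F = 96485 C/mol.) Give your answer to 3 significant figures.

12.9 g

Q = 12.3 × 10800 = 1.328×10^5 C
n(e⁻) = 1.328×10^5 / 96485 = 1.376 mol
Mg²⁺ + 2e⁻ → Mg, so theoretical m(Mg) = 0.6880 × 24.31 = 16.73 g
Actual mass = 76.9% × 16.73 = 12.9 g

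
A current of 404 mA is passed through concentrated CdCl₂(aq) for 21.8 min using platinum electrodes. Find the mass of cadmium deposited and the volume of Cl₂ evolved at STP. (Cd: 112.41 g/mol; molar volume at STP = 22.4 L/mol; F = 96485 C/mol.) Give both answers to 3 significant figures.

0.308 g Cd; 0.0613 L Cl₂

Q = 0.404 × 1308 = 528.4 C; n(e⁻) = 528.4 / 96485 = 0.005476 mol
Cathode: Cd²⁺ + 2e⁻ → Cd → n(Cd) = 0.005476/2 = 0.002738 mol → 0.308 g
Anode: 2Cl⁻ → Cl₂ + 2e⁻ → n(Cl₂) = 0.005476/2 = 0.002738 mol → 0.0613 L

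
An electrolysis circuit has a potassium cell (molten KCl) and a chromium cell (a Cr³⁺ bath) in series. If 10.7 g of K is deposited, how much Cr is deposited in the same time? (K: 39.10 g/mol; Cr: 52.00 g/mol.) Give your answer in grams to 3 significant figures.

n(K) = 10.7 / 39.10 = 0.2737 mol
K⁺ + e⁻ → K, so n(e⁻) = 0.2737 mol
In series, the same 0.2737 mol of electrons flows through the second cell.
Cr³⁺ + 3e⁻ → Cr, so n(Cr) = 0.2737 / 3 = 0.09123 mol
m(Cr) = 0.09123 × 52.00 = 4.74 g

4.74 g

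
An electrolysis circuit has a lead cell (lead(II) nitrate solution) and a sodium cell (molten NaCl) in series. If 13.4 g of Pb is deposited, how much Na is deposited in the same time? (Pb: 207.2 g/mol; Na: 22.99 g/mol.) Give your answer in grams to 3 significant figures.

n(Pb) = 13.4 / 207.2 = 0.06467 mol
Pb²⁺ + 2e⁻ → Pb, so n(e⁻) = 2 × 0.06467 = 0.1293 mol
Since the cells are in series, n(e⁻) in the Na cell is also 0.1293 mol.
Na⁺ + e⁻ → Na, so n(Na) = 0.1293 mol
m(Na) = 0.1293 × 22.99 = 2.97 g

2.97 g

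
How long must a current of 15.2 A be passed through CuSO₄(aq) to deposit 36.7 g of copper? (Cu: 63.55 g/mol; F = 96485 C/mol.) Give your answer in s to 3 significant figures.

7330 s

n(Cu) = 36.7 / 63.55 = 0.5775 mol
Cu²⁺ + 2e⁻ → Cu, so n(e⁻) = 2 × 0.5775 = 1.155 mol
Q = 1.155 × 96485 = 1.114×10^5 C
t = Q / I = 1.114×10^5 / 15.2 = 7329 s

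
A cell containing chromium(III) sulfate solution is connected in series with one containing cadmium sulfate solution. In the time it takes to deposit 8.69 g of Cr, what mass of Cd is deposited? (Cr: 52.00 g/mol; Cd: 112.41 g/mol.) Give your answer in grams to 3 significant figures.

28.2 g

n(Cr) = 8.69 / 52.00 = 0.1671 mol
Cr³⁺ + 3e⁻ → Cr, so n(e⁻) = 3 × 0.1671 = 0.5013 mol
Since the cells are in series, n(e⁻) in the Cd cell is also 0.5013 mol.
Cd²⁺ + 2e⁻ → Cd, so n(Cd) = 0.5013 / 2 = 0.2507 mol
m(Cd) = 0.2507 × 112.41 = 28.2 g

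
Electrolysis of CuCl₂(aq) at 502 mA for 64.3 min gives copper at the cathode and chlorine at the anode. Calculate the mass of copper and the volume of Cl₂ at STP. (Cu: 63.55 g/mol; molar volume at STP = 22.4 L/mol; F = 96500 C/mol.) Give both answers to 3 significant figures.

0.638 g Cu; 0.225 L Cl₂

Q = 0.502 × 3858 = 1937 C; n(e⁻) = 1937 / 96500 = 0.02007 mol
Cathode: Cu²⁺ + 2e⁻ → Cu → n(Cu) = 0.02007/2 = 0.01004 mol → 0.638 g
Anode: 2Cl⁻ → Cl₂ + 2e⁻ → n(Cl₂) = 0.02007/2 = 0.01004 mol → 0.225 L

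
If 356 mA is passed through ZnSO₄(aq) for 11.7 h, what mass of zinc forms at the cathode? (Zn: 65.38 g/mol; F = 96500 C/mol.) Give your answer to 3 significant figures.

5.08 g

Q = 0.356 A × 42120 s = 14990 C
n(e⁻) = 14990 / 96500 = 0.1553 mol
Zn²⁺ + 2e⁻ → Zn, so n(Zn) = 0.1553 / 2 = 0.07765 mol
m = 0.07765 × 65.38 = 5.08 g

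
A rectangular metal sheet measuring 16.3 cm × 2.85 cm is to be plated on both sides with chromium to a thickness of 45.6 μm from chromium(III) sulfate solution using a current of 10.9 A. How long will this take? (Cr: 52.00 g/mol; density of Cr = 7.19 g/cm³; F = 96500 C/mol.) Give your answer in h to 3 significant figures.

0.432 h

Plated area = 2 × 16.3 × 2.85 = 92.91 cm²
Volume = 92.91 × 45.6×10⁻⁴ cm = 0.4237 cm³
m(Cr) = 0.4237 × 7.19 = 3.046 g
n(Cr) = 3.046 / 52.00 = 0.05858 mol; n(e⁻) = 3 × 0.05858 = 0.1757 mol
Q = 0.1757 × 96500 = 16960 C
t = 16960 / 10.9 = 1556 s = 0.432 h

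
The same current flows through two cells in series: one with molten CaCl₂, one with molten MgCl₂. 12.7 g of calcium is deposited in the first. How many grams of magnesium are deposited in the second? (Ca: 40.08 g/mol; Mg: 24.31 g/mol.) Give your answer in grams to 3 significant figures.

7.70 g

n(Ca) = 12.7 / 40.08 = 0.3169 mol
Ca²⁺ + 2e⁻ → Ca, so n(e⁻) = 2 × 0.3169 = 0.6338 mol
Same current for the same time ⇒ same n(e⁻) = 0.6338 mol in both cells.
Mg²⁺ + 2e⁻ → Mg, so n(Mg) = 0.6338 / 2 = 0.3169 mol
m(Mg) = 0.3169 × 24.31 = 7.70 g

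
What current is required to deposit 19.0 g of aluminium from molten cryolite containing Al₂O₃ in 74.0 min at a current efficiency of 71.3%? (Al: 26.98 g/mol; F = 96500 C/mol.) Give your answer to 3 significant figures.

64.4 A

n(Al) = 19.0 / 26.98 = 0.7042 mol
Al³⁺ + 3e⁻ → Al, so n(e⁻) = 3 × 0.7042 = 2.113 mol
Q = 2.113 × 96500 / 0.713 = 2.860×10^5 C
I = Q / t = 2.860×10^5 / 4440 s = 64.4 A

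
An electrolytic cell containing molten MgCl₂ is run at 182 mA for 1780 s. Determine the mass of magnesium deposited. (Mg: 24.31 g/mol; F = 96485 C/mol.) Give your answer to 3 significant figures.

0.0408 g

Q = It = 0.182 × 1780 = 324.0 C
n(e⁻) = 324.0 / 96485 = 0.003358 mol
Mg²⁺ + 2e⁻ → Mg, so n(Mg) = 0.003358 / 2 = 0.001679 mol
m = 0.001679 × 24.31 = 0.0408 g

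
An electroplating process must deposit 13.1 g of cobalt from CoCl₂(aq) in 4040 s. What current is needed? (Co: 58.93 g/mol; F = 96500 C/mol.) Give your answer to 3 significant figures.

10.6 A

n(Co) = 13.1 / 58.93 = 0.2223 mol
Co²⁺ + 2e⁻ → Co, so n(e⁻) = 2 × 0.2223 = 0.4446 mol
Q = 0.4446 × 96500 = 42900 C
I = Q / t = 42900 / 4040 s = 10.6 A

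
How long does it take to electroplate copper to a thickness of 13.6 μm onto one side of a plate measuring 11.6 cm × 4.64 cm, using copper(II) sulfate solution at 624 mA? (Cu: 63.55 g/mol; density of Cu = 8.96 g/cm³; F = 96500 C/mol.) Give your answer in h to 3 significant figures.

0.887 h

Plated area = 11.6 × 4.64 = 53.82 cm²
Volume = 53.82 × 13.6×10⁻⁴ cm = 0.07320 cm³
m(Cu) = 0.07320 × 8.96 = 0.6559 g
n(Cu) = 0.6559 / 63.55 = 0.01032 mol; n(e⁻) = 2 × 0.01032 = 0.02064 mol
Q = 0.02064 × 96500 = 1992 C
t = 1992 / 0.624 = 3192 s = 0.887 h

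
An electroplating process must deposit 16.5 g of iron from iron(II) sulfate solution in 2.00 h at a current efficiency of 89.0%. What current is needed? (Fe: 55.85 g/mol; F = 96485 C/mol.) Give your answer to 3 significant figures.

n(Fe) = 16.5 / 55.85 = 0.2954 mol
Fe²⁺ + 2e⁻ → Fe, so n(e⁻) = 2 × 0.2954 = 0.5908 mol
Q = 0.5908 × 96485 / 0.890 = 64050 C
I = Q / t = 64050 / 7200 s = 8.90 A

8.90 A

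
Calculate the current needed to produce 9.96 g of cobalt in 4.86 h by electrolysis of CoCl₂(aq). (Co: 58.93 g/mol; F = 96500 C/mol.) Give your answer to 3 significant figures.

1.86 A

n(Co) = 9.96 / 58.93 = 0.1690 mol
Co²⁺ + 2e⁻ → Co, so n(e⁻) = 2 × 0.1690 = 0.3380 mol
Q = 0.3380 × 96500 = 32620 C
I = Q / t = 32620 / 17496 s = 1.86 A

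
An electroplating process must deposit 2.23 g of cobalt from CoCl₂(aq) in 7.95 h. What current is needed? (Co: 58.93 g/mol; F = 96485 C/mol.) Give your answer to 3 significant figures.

n(Co) = 2.23 / 58.93 = 0.03784 mol
Co²⁺ + 2e⁻ → Co, so n(e⁻) = 2 × 0.03784 = 0.07568 mol
Q = 0.07568 × 96485 = 7302 C
I = Q / t = 7302 / 28620 s = 0.255 A

0.255 A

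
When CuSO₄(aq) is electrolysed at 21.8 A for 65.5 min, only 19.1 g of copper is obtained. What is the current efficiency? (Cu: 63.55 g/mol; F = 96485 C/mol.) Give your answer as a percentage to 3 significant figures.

Q = 21.8 × 3930 = 85670 C
n(e⁻) = 85670 / 96485 = 0.8879 mol
Cu²⁺ + 2e⁻ → Cu, so theoretical n(Cu) = 0.4440 mol → 28.22 g
Efficiency = 19.1 / 28.22 = 0.6768 = 67.7%

67.7%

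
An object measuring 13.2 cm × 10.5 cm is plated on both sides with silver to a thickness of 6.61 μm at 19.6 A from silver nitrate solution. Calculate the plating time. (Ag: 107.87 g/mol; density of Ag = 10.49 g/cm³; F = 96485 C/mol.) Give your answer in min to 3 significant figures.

Plated area = 2 × 13.2 × 10.5 = 277.2 cm²
Volume = 277.2 × 6.61×10⁻⁴ cm = 0.1832 cm³
m(Ag) = 0.1832 × 10.49 = 1.922 g
n(Ag) = 1.922 / 107.87 = 0.01782 mol; n(e⁻) = 0.01782 mol
Q = 0.01782 × 96485 = 1719 C
t = 1719 / 19.6 = 87.70 s = 1.46 min

1.46 min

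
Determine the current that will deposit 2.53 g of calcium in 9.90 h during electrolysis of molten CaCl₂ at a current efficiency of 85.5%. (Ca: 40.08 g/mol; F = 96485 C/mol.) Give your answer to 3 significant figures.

0.400 A

n(Ca) = 2.53 / 40.08 = 0.06312 mol
Ca²⁺ + 2e⁻ → Ca, so n(e⁻) = 2 × 0.06312 = 0.1262 mol
Q = 0.1262 × 96485 / 0.855 = 14240 C
I = Q / t = 14240 / 35640 s = 0.400 A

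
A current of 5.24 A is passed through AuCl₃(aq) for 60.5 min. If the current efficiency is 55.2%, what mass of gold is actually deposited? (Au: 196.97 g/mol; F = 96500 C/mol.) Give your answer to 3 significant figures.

7.14 g

Q = 5.24 × 3630 = 19020 C
n(e⁻) = 19020 / 96500 = 0.1971 mol
Au³⁺ + 3e⁻ → Au, so theoretical m(Au) = 0.06570 × 196.97 = 12.94 g
Actual mass = 55.2% × 12.94 = 7.14 g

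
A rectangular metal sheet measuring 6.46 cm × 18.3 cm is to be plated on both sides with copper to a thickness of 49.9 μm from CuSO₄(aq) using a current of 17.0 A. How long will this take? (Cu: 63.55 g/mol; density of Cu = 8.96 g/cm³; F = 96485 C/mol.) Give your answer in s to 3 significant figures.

1890 s

Plated area = 2 × 6.46 × 18.3 = 236.4 cm²
Volume = 236.4 × 49.9×10⁻⁴ cm = 1.180 cm³
m(Cu) = 1.180 × 8.96 = 10.57 g
n(Cu) = 10.57 / 63.55 = 0.1663 mol; n(e⁻) = 2 × 0.1663 = 0.3326 mol
Q = 0.3326 × 96485 = 32090 C
t = 32090 / 17.0 = 1888 s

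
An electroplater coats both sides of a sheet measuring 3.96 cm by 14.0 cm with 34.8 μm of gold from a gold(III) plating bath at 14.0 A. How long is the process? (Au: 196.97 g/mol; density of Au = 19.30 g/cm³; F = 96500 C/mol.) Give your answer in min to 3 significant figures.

13.0 min

Plated area = 2 × 3.96 × 14.0 = 110.9 cm²
Volume = 110.9 × 34.8×10⁻⁴ cm = 0.3859 cm³
m(Au) = 0.3859 × 19.30 = 7.448 g
n(Au) = 7.448 / 196.97 = 0.03781 mol; n(e⁻) = 3 × 0.03781 = 0.1134 mol
Q = 0.1134 × 96500 = 10940 C
t = 10940 / 14.0 = 781.4 s = 13.0 min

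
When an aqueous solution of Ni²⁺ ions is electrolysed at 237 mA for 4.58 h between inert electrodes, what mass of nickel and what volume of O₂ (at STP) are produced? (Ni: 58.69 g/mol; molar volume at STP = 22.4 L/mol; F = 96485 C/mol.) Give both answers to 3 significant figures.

1.19 g Ni; 0.227 L O₂

Q = 0.237 × 16488 = 3908 C; n(e⁻) = 3908 / 96485 = 0.04050 mol
Cathode: Ni²⁺ + 2e⁻ → Ni → n(Ni) = 0.04050/2 = 0.02025 mol → 1.19 g
Anode: 2H₂O → O₂ + 4H⁺ + 4e⁻ → n(O₂) = 0.04050/4 = 0.01013 mol → 0.227 L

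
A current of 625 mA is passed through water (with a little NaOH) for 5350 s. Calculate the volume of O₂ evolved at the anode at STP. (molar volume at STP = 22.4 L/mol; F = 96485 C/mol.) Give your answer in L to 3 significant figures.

Q = 0.625 A × 5350 s = 3344 C
n(e⁻) = 3344 / 96485 = 0.03466 mol
2H₂O → O₂ + 4H⁺ + 4e⁻, so n(O₂) = 0.03466 / 4 = 0.008665 mol
V = 0.008665 × 22.4 = 0.1941 L

0.194 L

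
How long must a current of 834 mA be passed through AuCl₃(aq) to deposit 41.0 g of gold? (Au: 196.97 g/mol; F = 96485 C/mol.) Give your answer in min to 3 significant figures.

1200 min

n(Au) = 41.0 / 196.97 = 0.2082 mol
Au³⁺ + 3e⁻ → Au, so n(e⁻) = 3 × 0.2082 = 0.6246 mol
Q = 0.6246 × 96485 = 60260 C
t = Q / I = 60260 / 0.834 = 72250 s = 1200 min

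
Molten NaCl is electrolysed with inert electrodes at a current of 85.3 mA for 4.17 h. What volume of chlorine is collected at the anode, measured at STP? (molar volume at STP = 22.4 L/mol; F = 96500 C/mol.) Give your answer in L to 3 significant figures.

Q = 0.0853 A × 15012 s = 1281 C
n(e⁻) = Q/F = 1281/96500 = 0.01327 mol
2Cl⁻ → Cl₂ + 2e⁻, so n(Cl₂) = 0.01327 / 2 = 0.006635 mol
V = 0.006635 × 22.4 = 0.1486 L

0.149 L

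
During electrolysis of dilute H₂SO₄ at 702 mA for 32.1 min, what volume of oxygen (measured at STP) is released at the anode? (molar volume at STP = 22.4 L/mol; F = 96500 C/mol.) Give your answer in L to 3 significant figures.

Q = 0.702 A × 1926 s = 1352 C
n(e⁻) = Q/F = 1352/96500 = 0.01401 mol
2H₂O → O₂ + 4H⁺ + 4e⁻, so n(O₂) = 0.01401 / 4 = 0.003503 mol
V = 0.003503 × 22.4 = 0.07847 L

0.0785 L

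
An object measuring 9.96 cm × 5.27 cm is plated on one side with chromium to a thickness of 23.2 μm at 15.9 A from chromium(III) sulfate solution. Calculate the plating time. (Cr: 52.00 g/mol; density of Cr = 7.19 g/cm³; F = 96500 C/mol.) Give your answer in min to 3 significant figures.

5.11 min

Plated area = 9.96 × 5.27 = 52.49 cm²
Volume = 52.49 × 23.2×10⁻⁴ cm = 0.1218 cm³
m(Cr) = 0.1218 × 7.19 = 0.8757 g
n(Cr) = 0.8757 / 52.00 = 0.01684 mol; n(e⁻) = 3 × 0.01684 = 0.05052 mol
Q = 0.05052 × 96500 = 4875 C
t = 4875 / 15.9 = 306.6 s = 5.11 min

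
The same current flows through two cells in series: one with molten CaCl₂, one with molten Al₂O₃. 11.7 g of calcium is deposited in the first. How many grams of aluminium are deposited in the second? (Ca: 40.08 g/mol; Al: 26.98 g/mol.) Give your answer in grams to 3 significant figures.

5.25 g

n(Ca) = 11.7 / 40.08 = 0.2919 mol
Ca²⁺ + 2e⁻ → Ca, so n(e⁻) = 2 × 0.2919 = 0.5838 mol
The cells are in series, so the same charge (and hence the same n(e⁻) = 0.5838 mol) passes through both.
Al³⁺ + 3e⁻ → Al, so n(Al) = 0.5838 / 3 = 0.1946 mol
m(Al) = 0.1946 × 26.98 = 5.25 g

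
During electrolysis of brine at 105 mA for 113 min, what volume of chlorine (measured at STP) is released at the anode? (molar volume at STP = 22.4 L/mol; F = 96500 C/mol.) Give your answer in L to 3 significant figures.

Charge passed = 0.105 × 6780 = 711.9 C
n(e⁻) = Q/F = 711.9/96500 = 0.007377 mol
2Cl⁻ → Cl₂ + 2e⁻, so n(Cl₂) = 0.007377 / 2 = 0.003689 mol
V = 0.003689 × 22.4 = 0.08263 L

0.0826 L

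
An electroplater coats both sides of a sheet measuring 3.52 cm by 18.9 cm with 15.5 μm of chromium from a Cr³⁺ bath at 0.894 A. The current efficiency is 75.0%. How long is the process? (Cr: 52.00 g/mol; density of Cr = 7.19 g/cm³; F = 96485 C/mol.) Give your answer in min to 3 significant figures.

Plated area = 2 × 3.52 × 18.9 = 133.1 cm²
Volume = 133.1 × 15.5×10⁻⁴ cm = 0.2063 cm³
m(Cr) = 0.2063 × 7.19 = 1.483 g
n(Cr) = 1.483 / 52.00 = 0.02852 mol; n(e⁻) = 3 × 0.02852 = 0.08556 mol
Q = 0.08556 × 96485 / 0.750 = 11010 C
t = 11010 / 0.894 = 12320 s = 205 min

205 min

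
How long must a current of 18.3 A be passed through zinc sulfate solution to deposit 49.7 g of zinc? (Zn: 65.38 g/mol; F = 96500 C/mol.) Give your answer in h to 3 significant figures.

2.23 h

n(Zn) = 49.7 / 65.38 = 0.7602 mol
Zn²⁺ + 2e⁻ → Zn, so n(e⁻) = 2 × 0.7602 = 1.520 mol
Q = 1.520 × 96500 = 1.467×10^5 C
t = Q / I = 1.467×10^5 / 18.3 = 8016 s = 2.23 h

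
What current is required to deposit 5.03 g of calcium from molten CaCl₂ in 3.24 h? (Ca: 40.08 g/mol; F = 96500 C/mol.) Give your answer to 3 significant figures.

n(Ca) = 5.03 / 40.08 = 0.1255 mol
Ca²⁺ + 2e⁻ → Ca, so n(e⁻) = 2 × 0.1255 = 0.2510 mol
Q = 0.2510 × 96500 = 24220 C
I = Q / t = 24220 / 11664 s = 2.08 A

2.08 A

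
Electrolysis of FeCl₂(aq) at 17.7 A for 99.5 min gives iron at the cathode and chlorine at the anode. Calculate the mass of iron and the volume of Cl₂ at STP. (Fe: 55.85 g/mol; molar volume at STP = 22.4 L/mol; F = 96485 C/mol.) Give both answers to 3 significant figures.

Q = 17.7 × 5970 = 1.057×10^5 C; n(e⁻) = 1.057×10^5 / 96485 = 1.096 mol
Cathode: Fe²⁺ + 2e⁻ → Fe → n(Fe) = 1.096/2 = 0.5480 mol → 30.6 g
Anode: 2Cl⁻ → Cl₂ + 2e⁻ → n(Cl₂) = 1.096/2 = 0.5480 mol → 12.3 L

30.6 g Fe; 12.3 L Cl₂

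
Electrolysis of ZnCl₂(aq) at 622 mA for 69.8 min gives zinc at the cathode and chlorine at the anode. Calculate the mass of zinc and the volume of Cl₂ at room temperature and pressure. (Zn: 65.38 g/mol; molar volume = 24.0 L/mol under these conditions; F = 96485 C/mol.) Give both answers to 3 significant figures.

0.883 g Zn; 0.324 L Cl₂

Q = 0.622 × 4188 = 2605 C; n(e⁻) = 2605 / 96485 = 0.02700 mol
Cathode: Zn²⁺ + 2e⁻ → Zn → n(Zn) = 0.02700/2 = 0.01350 mol → 0.883 g
Anode: 2Cl⁻ → Cl₂ + 2e⁻ → n(Cl₂) = 0.02700/2 = 0.01350 mol → 0.324 L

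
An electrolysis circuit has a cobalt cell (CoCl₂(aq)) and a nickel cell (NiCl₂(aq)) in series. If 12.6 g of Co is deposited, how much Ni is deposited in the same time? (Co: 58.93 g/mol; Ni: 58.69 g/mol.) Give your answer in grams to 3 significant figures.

12.5 g

n(Co) = 12.6 / 58.93 = 0.2138 mol
Co²⁺ + 2e⁻ → Co, so n(e⁻) = 2 × 0.2138 = 0.4276 mol
In series, the same 0.4276 mol of electrons flows through the second cell.
Ni²⁺ + 2e⁻ → Ni, so n(Ni) = 0.4276 / 2 = 0.2138 mol
m(Ni) = 0.2138 × 58.69 = 12.5 g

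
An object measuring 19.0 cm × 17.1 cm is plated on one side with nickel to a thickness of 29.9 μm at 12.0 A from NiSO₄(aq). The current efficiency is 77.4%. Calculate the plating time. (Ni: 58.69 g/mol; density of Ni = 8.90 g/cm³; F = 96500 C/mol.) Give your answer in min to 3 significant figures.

51.0 min

Plated area = 19.0 × 17.1 = 324.9 cm²
Volume = 324.9 × 29.9×10⁻⁴ cm = 0.9715 cm³
m(Ni) = 0.9715 × 8.90 = 8.646 g
n(Ni) = 8.646 / 58.69 = 0.1473 mol; n(e⁻) = 2 × 0.1473 = 0.2946 mol
Q = 0.2946 × 96500 / 0.774 = 36730 C
t = 36730 / 12.0 = 3061 s = 51.0 min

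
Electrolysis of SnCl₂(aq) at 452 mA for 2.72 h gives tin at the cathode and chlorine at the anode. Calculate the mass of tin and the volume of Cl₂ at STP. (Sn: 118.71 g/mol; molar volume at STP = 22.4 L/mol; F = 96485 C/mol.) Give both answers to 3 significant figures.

2.72 g Sn; 0.514 L Cl₂

Q = 0.452 × 9792 = 4426 C; n(e⁻) = 4426 / 96485 = 0.04587 mol
Cathode: Sn²⁺ + 2e⁻ → Sn → n(Sn) = 0.04587/2 = 0.02294 mol → 2.72 g
Anode: 2Cl⁻ → Cl₂ + 2e⁻ → n(Cl₂) = 0.04587/2 = 0.02294 mol → 0.514 L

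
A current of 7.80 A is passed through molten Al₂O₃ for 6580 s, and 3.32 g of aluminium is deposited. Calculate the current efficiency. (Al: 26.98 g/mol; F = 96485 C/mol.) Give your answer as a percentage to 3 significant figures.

Q = 7.80 × 6580 = 51320 C
n(e⁻) = 51320 / 96485 = 0.5319 mol
Al³⁺ + 3e⁻ → Al, so theoretical n(Al) = 0.1773 mol → 4.784 g
Efficiency = 3.32 / 4.784 = 0.6940 = 69.4%

69.4%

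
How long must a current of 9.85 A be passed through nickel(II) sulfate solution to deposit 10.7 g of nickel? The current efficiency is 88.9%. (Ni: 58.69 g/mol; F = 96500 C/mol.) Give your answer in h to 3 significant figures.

n(Ni) = 10.7 / 58.69 = 0.1823 mol
Ni²⁺ + 2e⁻ → Ni, so n(e⁻) = 2 × 0.1823 = 0.3646 mol
Q = 0.3646 × 96500 / 0.889 = 39580 C
t = Q / I = 39580 / 9.85 = 4018 s = 1.12 h

1.12 h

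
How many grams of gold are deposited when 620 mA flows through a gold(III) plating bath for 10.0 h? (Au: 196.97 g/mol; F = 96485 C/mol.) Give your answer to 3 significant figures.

Q = It = 0.620 × 36000 = 22320 C
n(e⁻) = 22320 / 96485 = 0.2313 mol
Au³⁺ + 3e⁻ → Au, so n(Au) = 0.2313 / 3 = 0.07710 mol
m = 0.07710 × 196.97 = 15.2 g

15.2 g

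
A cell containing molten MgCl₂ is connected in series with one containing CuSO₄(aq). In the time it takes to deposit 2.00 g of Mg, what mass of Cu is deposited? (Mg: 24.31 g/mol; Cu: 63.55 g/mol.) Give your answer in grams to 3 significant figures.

5.23 g

n(Mg) = 2.00 / 24.31 = 0.08227 mol
Mg²⁺ + 2e⁻ → Mg, so n(e⁻) = 2 × 0.08227 = 0.1645 mol
The cells are in series, so the same charge (and hence the same n(e⁻) = 0.1645 mol) passes through both.
Cu²⁺ + 2e⁻ → Cu, so n(Cu) = 0.1645 / 2 = 0.08225 mol
m(Cu) = 0.08225 × 63.55 = 5.23 g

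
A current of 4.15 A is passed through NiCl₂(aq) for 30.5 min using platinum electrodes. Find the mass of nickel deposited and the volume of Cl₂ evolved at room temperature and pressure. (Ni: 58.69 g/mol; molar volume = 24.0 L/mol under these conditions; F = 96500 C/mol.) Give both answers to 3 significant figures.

2.31 g Ni; 0.944 L Cl₂

Q = 4.15 × 1830 = 7595 C; n(e⁻) = 7595 / 96500 = 0.07870 mol
Cathode: Ni²⁺ + 2e⁻ → Ni → n(Ni) = 0.07870/2 = 0.03935 mol → 2.31 g
Anode: 2Cl⁻ → Cl₂ + 2e⁻ → n(Cl₂) = 0.07870/2 = 0.03935 mol → 0.944 L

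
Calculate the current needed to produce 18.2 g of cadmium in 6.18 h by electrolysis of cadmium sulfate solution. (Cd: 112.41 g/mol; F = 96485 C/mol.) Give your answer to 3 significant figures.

n(Cd) = 18.2 / 112.41 = 0.1619 mol
Cd²⁺ + 2e⁻ → Cd, so n(e⁻) = 2 × 0.1619 = 0.3238 mol
Q = 0.3238 × 96485 = 31240 C
I = Q / t = 31240 / 22248 s = 1.40 A

1.40 A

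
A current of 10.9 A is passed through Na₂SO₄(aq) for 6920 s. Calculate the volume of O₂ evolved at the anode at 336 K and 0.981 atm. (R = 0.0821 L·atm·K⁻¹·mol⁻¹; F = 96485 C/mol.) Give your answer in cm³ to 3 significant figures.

5500 cm³

Charge passed = 10.9 × 6920 = 75430 C
n(e⁻) = 75430 / 96485 = 0.7818 mol
2H₂O → O₂ + 4H⁺ + 4e⁻, so n(O₂) = 0.7818 / 4 = 0.1955 mol
V = nRT/P = 0.1955 × 0.0821 × 336 / 0.981 = 5.497 L
= 5500 cm³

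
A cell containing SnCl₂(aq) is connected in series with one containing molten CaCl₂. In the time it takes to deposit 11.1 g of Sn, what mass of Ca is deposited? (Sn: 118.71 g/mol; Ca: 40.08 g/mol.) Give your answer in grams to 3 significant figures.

3.75 g

n(Sn) = 11.1 / 118.71 = 0.09351 mol
Sn²⁺ + 2e⁻ → Sn, so n(e⁻) = 2 × 0.09351 = 0.1870 mol
Since the cells are in series, n(e⁻) in the Ca cell is also 0.1870 mol.
Ca²⁺ + 2e⁻ → Ca, so n(Ca) = 0.1870 / 2 = 0.09350 mol
m(Ca) = 0.09350 × 40.08 = 3.75 g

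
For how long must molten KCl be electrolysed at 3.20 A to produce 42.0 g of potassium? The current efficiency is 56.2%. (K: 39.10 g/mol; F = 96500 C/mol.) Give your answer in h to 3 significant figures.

n(K) = 42.0 / 39.10 = 1.074 mol
K⁺ + e⁻ → K, so n(e⁻) = 1.074 mol
Q = 1.074 × 96500 / 0.562 = 1.844×10^5 C
t = Q / I = 1.844×10^5 / 3.20 = 57630 s = 16.0 h

16.0 h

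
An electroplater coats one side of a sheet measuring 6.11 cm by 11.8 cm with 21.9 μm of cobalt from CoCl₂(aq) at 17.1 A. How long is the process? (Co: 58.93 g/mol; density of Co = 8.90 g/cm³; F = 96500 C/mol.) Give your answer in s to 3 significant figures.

Plated area = 6.11 × 11.8 = 72.10 cm²
Volume = 72.10 × 21.9×10⁻⁴ cm = 0.1579 cm³
m(Co) = 0.1579 × 8.90 = 1.405 g
n(Co) = 1.405 / 58.93 = 0.02384 mol; n(e⁻) = 2 × 0.02384 = 0.04768 mol
Q = 0.04768 × 96500 = 4601 C
t = 4601 / 17.1 = 269.1 s

269 s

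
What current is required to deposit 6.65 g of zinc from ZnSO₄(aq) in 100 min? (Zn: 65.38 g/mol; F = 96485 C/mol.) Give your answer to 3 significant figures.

3.27 A

n(Zn) = 6.65 / 65.38 = 0.1017 mol
Zn²⁺ + 2e⁻ → Zn, so n(e⁻) = 2 × 0.1017 = 0.2034 mol
Q = 0.2034 × 96485 = 19630 C
I = Q / t = 19630 / 6000 s = 3.27 A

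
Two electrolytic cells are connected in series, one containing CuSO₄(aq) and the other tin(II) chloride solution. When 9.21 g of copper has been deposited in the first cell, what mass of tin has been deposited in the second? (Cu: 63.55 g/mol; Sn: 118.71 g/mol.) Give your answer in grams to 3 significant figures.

17.2 g

n(Cu) = 9.21 / 63.55 = 0.1449 mol
Cu²⁺ + 2e⁻ → Cu, so n(e⁻) = 2 × 0.1449 = 0.2898 mol
Since the cells are in series, n(e⁻) in the Sn cell is also 0.2898 mol.
Sn²⁺ + 2e⁻ → Sn, so n(Sn) = 0.2898 / 2 = 0.1449 mol
m(Sn) = 0.1449 × 118.71 = 17.2 g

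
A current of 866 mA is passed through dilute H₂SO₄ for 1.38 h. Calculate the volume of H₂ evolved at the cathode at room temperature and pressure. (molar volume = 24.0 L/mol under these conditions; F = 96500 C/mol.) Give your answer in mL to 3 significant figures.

Charge passed = 0.866 × 4968 = 4302 C
n(e⁻) = Q/F = 4302/96500 = 0.04458 mol
2H⁺ + 2e⁻ → H₂, so n(H₂) = 0.04458 / 2 = 0.02229 mol
V = 0.02229 × 24.0 = 0.5350 L
= 535 mL

535 mL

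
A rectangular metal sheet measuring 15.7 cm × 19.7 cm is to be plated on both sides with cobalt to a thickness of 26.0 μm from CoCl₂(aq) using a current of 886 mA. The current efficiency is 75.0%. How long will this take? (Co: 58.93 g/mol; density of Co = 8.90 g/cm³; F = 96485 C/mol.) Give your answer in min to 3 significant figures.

1180 min

Plated area = 2 × 15.7 × 19.7 = 618.6 cm²
Volume = 618.6 × 26.0×10⁻⁴ cm = 1.608 cm³
m(Co) = 1.608 × 8.90 = 14.31 g
n(Co) = 14.31 / 58.93 = 0.2428 mol; n(e⁻) = 2 × 0.2428 = 0.4856 mol
Q = 0.4856 × 96485 / 0.750 = 62470 C
t = 62470 / 0.886 = 70510 s = 1180 min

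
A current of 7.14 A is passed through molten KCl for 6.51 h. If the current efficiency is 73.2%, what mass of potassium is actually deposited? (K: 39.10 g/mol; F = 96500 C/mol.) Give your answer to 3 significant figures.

Q = 7.14 × 23436 = 1.673×10^5 C
n(e⁻) = 1.673×10^5 / 96500 = 1.734 mol
K⁺ + e⁻ → K, so theoretical m(K) = 1.734 × 39.10 = 67.80 g
Actual mass = 73.2% × 67.80 = 49.6 g

49.6 g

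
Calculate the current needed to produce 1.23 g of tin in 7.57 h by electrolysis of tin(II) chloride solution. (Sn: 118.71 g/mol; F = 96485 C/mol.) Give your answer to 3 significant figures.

0.0734 A

n(Sn) = 1.23 / 118.71 = 0.01036 mol
Sn²⁺ + 2e⁻ → Sn, so n(e⁻) = 2 × 0.01036 = 0.02072 mol
Q = 0.02072 × 96485 = 1999 C
I = Q / t = 1999 / 27252 s = 0.0734 A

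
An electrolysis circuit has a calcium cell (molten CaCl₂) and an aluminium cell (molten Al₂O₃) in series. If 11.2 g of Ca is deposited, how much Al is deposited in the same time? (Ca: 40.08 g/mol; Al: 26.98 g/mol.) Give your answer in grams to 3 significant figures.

5.03 g

n(Ca) = 11.2 / 40.08 = 0.2794 mol
Ca²⁺ + 2e⁻ → Ca, so n(e⁻) = 2 × 0.2794 = 0.5588 mol
The cells are in series, so the same charge (and hence the same n(e⁻) = 0.5588 mol) passes through both.
Al³⁺ + 3e⁻ → Al, so n(Al) = 0.5588 / 3 = 0.1863 mol
m(Al) = 0.1863 × 26.98 = 5.03 g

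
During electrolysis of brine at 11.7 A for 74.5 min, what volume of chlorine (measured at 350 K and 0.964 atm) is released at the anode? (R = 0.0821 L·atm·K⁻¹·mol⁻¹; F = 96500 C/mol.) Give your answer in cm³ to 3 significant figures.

Q = 11.7 A × 4470 s = 52300 C
n(e⁻) = Q/F = 52300/96500 = 0.5420 mol
2Cl⁻ → Cl₂ + 2e⁻, so n(Cl₂) = 0.5420 / 2 = 0.2710 mol
V = nRT/P = 0.2710 × 0.0821 × 350 / 0.964 = 8.078 L
= 8080 cm³

8080 cm³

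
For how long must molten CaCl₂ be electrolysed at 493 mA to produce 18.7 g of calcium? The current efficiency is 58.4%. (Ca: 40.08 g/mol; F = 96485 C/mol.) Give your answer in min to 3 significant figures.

5210 min

n(Ca) = 18.7 / 40.08 = 0.4666 mol
Ca²⁺ + 2e⁻ → Ca, so n(e⁻) = 2 × 0.4666 = 0.9332 mol
Q = 0.9332 × 96485 / 0.584 = 1.542×10^5 C
t = Q / I = 1.542×10^5 / 0.493 = 3.128×10^5 s = 5210 min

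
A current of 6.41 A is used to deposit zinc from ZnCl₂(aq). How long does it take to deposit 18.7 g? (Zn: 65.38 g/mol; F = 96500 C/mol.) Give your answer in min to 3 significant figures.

144 min

n(Zn) = 18.7 / 65.38 = 0.2860 mol
Zn²⁺ + 2e⁻ → Zn, so n(e⁻) = 2 × 0.2860 = 0.5720 mol
Q = 0.5720 × 96500 = 55200 C
t = Q / I = 55200 / 6.41 = 8612 s = 144 min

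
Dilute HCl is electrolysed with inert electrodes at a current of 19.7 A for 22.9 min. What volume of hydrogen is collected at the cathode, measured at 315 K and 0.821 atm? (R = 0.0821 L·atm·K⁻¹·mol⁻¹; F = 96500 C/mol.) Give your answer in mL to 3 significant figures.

4420 mL

Q = It = 19.7 × 1374 = 27070 C
n(e⁻) = 27070 / 96500 = 0.2805 mol
2H⁺ + 2e⁻ → H₂, so n(H₂) = 0.2805 / 2 = 0.1403 mol
V = nRT/P = 0.1403 × 0.0821 × 315 / 0.821 = 4.419 L
= 4420 mL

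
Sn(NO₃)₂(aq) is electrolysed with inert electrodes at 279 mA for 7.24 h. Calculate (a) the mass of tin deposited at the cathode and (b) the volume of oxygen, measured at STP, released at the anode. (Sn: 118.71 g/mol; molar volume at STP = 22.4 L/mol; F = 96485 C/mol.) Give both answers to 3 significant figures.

4.47 g Sn; 0.422 L O₂

Q = 0.279 × 26064 = 7272 C; n(e⁻) = 7272 / 96485 = 0.07537 mol
Cathode: Sn²⁺ + 2e⁻ → Sn → n(Sn) = 0.07537/2 = 0.03769 mol → 4.47 g
Anode: 2H₂O → O₂ + 4H⁺ + 4e⁻ → n(O₂) = 0.07537/4 = 0.01884 mol → 0.422 L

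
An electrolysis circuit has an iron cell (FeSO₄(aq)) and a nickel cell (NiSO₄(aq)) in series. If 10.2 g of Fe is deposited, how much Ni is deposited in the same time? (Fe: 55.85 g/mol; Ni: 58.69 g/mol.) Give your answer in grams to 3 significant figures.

10.7 g

n(Fe) = 10.2 / 55.85 = 0.1826 mol
Fe²⁺ + 2e⁻ → Fe, so n(e⁻) = 2 × 0.1826 = 0.3652 mol
The cells are in series, so the same charge (and hence the same n(e⁻) = 0.3652 mol) passes through both.
Ni²⁺ + 2e⁻ → Ni, so n(Ni) = 0.3652 / 2 = 0.1826 mol
m(Ni) = 0.1826 × 58.69 = 10.7 g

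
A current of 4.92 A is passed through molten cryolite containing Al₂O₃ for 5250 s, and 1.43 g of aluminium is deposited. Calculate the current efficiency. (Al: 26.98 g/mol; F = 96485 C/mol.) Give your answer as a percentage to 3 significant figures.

Q = 4.92 × 5250 = 25830 C
n(e⁻) = 25830 / 96485 = 0.2677 mol
Al³⁺ + 3e⁻ → Al, so theoretical n(Al) = 0.08923 mol → 2.407 g
Efficiency = 1.43 / 2.407 = 0.5941 = 59.4%

59.4%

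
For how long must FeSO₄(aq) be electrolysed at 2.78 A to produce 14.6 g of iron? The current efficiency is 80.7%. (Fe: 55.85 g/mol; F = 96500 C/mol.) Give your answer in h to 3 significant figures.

n(Fe) = 14.6 / 55.85 = 0.2614 mol
Fe²⁺ + 2e⁻ → Fe, so n(e⁻) = 2 × 0.2614 = 0.5228 mol
Q = 0.5228 × 96500 / 0.807 = 62520 C
t = Q / I = 62520 / 2.78 = 22490 s = 6.25 h

6.25 h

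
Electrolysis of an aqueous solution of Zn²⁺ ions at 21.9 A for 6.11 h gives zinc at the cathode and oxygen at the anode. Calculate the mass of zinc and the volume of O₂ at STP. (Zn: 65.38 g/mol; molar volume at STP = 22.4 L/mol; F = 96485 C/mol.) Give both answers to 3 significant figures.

Q = 21.9 × 21996 = 4.817×10^5 C; n(e⁻) = 4.817×10^5 / 96485 = 4.992 mol
Cathode: Zn²⁺ + 2e⁻ → Zn → n(Zn) = 4.992/2 = 2.496 mol → 163 g
Anode: 2H₂O → O₂ + 4H⁺ + 4e⁻ → n(O₂) = 4.992/4 = 1.248 mol → 28.0 L

163 g Zn; 28.0 L O₂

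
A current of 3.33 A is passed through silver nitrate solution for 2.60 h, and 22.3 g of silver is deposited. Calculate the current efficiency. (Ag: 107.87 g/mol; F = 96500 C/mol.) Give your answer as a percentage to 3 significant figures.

Q = 3.33 × 9360 = 31170 C
n(e⁻) = 31170 / 96500 = 0.3230 mol
Ag⁺ + e⁻ → Ag, so theoretical n(Ag) = 0.3230 mol → 34.84 g
Efficiency = 22.3 / 34.84 = 0.6401 = 64.0%

64.0%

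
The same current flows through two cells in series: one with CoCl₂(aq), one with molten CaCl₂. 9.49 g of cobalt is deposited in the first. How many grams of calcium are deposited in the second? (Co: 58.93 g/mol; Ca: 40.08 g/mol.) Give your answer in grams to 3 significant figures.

n(Co) = 9.49 / 58.93 = 0.1610 mol
Co²⁺ + 2e⁻ → Co, so n(e⁻) = 2 × 0.1610 = 0.3220 mol
In series, the same 0.3220 mol of electrons flows through the second cell.
Ca²⁺ + 2e⁻ → Ca, so n(Ca) = 0.3220 / 2 = 0.1610 mol
m(Ca) = 0.1610 × 40.08 = 6.45 g

6.45 g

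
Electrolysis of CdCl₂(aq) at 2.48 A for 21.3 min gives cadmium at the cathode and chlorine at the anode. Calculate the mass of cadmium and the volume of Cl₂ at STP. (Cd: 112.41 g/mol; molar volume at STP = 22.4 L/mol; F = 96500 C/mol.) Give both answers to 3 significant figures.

Q = 2.48 × 1278 = 3169 C; n(e⁻) = 3169 / 96500 = 0.03284 mol
Cathode: Cd²⁺ + 2e⁻ → Cd → n(Cd) = 0.03284/2 = 0.01642 mol → 1.85 g
Anode: 2Cl⁻ → Cl₂ + 2e⁻ → n(Cl₂) = 0.03284/2 = 0.01642 mol → 0.368 L

1.85 g Cd; 0.368 L Cl₂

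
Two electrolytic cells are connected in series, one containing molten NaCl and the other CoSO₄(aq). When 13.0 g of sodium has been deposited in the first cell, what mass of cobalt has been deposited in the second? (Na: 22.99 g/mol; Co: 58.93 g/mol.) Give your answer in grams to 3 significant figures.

16.7 g

n(Na) = 13.0 / 22.99 = 0.5655 mol
Na⁺ + e⁻ → Na, so n(e⁻) = 0.5655 mol
In series, the same 0.5655 mol of electrons flows through the second cell.
Co²⁺ + 2e⁻ → Co, so n(Co) = 0.5655 / 2 = 0.2828 mol
m(Co) = 0.2828 × 58.93 = 16.7 g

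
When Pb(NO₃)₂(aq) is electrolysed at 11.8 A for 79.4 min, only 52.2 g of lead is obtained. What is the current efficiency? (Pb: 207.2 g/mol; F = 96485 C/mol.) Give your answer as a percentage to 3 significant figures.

86.5%

Q = 11.8 × 4764 = 56220 C
n(e⁻) = 56220 / 96485 = 0.5827 mol
Pb²⁺ + 2e⁻ → Pb, so theoretical n(Pb) = 0.2914 mol → 60.38 g
Efficiency = 52.2 / 60.38 = 0.8645 = 86.5%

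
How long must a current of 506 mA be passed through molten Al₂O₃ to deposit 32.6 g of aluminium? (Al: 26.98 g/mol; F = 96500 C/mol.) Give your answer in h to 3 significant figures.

n(Al) = 32.6 / 26.98 = 1.208 mol
Al³⁺ + 3e⁻ → Al, so n(e⁻) = 3 × 1.208 = 3.624 mol
Q = 3.624 × 96500 = 3.497×10^5 C
t = Q / I = 3.497×10^5 / 0.506 = 6.911×10^5 s = 192 h

192 h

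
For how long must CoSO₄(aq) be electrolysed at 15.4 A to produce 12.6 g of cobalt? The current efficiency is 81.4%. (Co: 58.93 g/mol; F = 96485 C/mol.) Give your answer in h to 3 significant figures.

n(Co) = 12.6 / 58.93 = 0.2138 mol
Co²⁺ + 2e⁻ → Co, so n(e⁻) = 2 × 0.2138 = 0.4276 mol
Q = 0.4276 × 96485 / 0.814 = 50680 C
t = Q / I = 50680 / 15.4 = 3291 s = 0.914 h

0.914 h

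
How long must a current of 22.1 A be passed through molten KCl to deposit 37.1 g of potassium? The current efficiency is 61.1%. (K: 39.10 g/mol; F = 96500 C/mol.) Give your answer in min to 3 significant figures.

n(K) = 37.1 / 39.10 = 0.9488 mol
K⁺ + e⁻ → K, so n(e⁻) = 0.9488 mol
Q = 0.9488 × 96500 / 0.611 = 1.499×10^5 C
t = Q / I = 1.499×10^5 / 22.1 = 6783 s = 113 min

113 min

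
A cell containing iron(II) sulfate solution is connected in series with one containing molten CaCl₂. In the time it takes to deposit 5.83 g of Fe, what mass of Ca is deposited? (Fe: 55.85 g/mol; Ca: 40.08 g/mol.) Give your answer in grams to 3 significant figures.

n(Fe) = 5.83 / 55.85 = 0.1044 mol
Fe²⁺ + 2e⁻ → Fe, so n(e⁻) = 2 × 0.1044 = 0.2088 mol
Same current for the same time ⇒ same n(e⁻) = 0.2088 mol in both cells.
Ca²⁺ + 2e⁻ → Ca, so n(Ca) = 0.2088 / 2 = 0.1044 mol
m(Ca) = 0.1044 × 40.08 = 4.18 g

4.18 g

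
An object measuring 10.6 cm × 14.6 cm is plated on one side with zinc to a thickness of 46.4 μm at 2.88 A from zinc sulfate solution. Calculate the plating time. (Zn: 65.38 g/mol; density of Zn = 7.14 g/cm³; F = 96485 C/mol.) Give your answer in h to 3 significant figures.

Plated area = 10.6 × 14.6 = 154.8 cm²
Volume = 154.8 × 46.4×10⁻⁴ cm = 0.7183 cm³
m(Zn) = 0.7183 × 7.14 = 5.129 g
n(Zn) = 5.129 / 65.38 = 0.07845 mol; n(e⁻) = 2 × 0.07845 = 0.1569 mol
Q = 0.1569 × 96485 = 15140 C
t = 15140 / 2.88 = 5257 s = 1.46 h

1.46 h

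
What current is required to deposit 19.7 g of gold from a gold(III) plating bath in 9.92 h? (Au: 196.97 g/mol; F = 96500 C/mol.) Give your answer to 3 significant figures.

0.811 A

n(Au) = 19.7 / 196.97 = 0.1000 mol
Au³⁺ + 3e⁻ → Au, so n(e⁻) = 3 × 0.1000 = 0.3000 mol
Q = 0.3000 × 96500 = 28950 C
I = Q / t = 28950 / 35712 s = 0.811 A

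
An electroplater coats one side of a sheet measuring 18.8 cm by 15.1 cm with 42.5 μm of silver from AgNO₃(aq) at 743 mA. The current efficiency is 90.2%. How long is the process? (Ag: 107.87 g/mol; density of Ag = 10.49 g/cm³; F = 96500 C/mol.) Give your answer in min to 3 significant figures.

282 min

Plated area = 18.8 × 15.1 = 283.9 cm²
Volume = 283.9 × 42.5×10⁻⁴ cm = 1.207 cm³
m(Ag) = 1.207 × 10.49 = 12.66 g
n(Ag) = 12.66 / 107.87 = 0.1174 mol; n(e⁻) = 0.1174 mol
Q = 0.1174 × 96500 / 0.902 = 12560 C
t = 12560 / 0.743 = 16900 s = 282 min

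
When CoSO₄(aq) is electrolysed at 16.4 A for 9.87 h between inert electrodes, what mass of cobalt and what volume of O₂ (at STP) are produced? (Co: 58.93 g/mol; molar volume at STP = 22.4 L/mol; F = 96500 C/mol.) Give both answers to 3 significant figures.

Q = 16.4 × 35532 = 5.827×10^5 C; n(e⁻) = 5.827×10^5 / 96500 = 6.038 mol
Cathode: Co²⁺ + 2e⁻ → Co → n(Co) = 6.038/2 = 3.019 mol → 178 g
Anode: 2H₂O → O₂ + 4H⁺ + 4e⁻ → n(O₂) = 6.038/4 = 1.510 mol → 33.8 L

178 g Co; 33.8 L O₂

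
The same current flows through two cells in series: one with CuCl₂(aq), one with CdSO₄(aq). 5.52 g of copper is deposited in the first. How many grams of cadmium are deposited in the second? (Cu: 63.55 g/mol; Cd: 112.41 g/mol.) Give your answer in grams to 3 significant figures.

n(Cu) = 5.52 / 63.55 = 0.08686 mol
Cu²⁺ + 2e⁻ → Cu, so n(e⁻) = 2 × 0.08686 = 0.1737 mol
In series, the same 0.1737 mol of electrons flows through the second cell.
Cd²⁺ + 2e⁻ → Cd, so n(Cd) = 0.1737 / 2 = 0.08685 mol
m(Cd) = 0.08685 × 112.41 = 9.76 g

9.76 g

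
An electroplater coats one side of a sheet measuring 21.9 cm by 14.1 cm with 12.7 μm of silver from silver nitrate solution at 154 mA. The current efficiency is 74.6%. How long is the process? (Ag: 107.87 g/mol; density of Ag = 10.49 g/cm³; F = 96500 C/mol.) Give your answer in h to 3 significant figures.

Plated area = 21.9 × 14.1 = 308.8 cm²
Volume = 308.8 × 12.7×10⁻⁴ cm = 0.3922 cm³
m(Ag) = 0.3922 × 10.49 = 4.114 g
n(Ag) = 4.114 / 107.87 = 0.03814 mol; n(e⁻) = 0.03814 mol
Q = 0.03814 × 96500 / 0.746 = 4934 C
t = 4934 / 0.154 = 32040 s = 8.90 h

8.90 h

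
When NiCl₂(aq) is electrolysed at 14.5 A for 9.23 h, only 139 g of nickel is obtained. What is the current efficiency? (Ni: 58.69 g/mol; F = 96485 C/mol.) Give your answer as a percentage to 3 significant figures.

94.9%

Q = 14.5 × 33228 = 4.818×10^5 C
n(e⁻) = 4.818×10^5 / 96485 = 4.994 mol
Ni²⁺ + 2e⁻ → Ni, so theoretical n(Ni) = 2.497 mol → 146.5 g
Efficiency = 139 / 146.5 = 0.9488 = 94.9%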